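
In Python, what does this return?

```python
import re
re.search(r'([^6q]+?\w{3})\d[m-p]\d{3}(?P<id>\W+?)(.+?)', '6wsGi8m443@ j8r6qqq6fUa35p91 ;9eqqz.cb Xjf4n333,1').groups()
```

('wsGi', '@', ' ')

The match spans [1:12] → 'wsGi8m443@ '.
Captured: group 1 = 'wsGi', group 2 = '@', group 3 = ' '.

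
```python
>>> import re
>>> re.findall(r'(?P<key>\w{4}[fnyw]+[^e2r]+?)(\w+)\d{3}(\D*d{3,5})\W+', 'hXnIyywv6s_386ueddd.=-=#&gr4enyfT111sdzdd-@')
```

The pattern matches exactly 4 of a word character, then one or more of one of [fnyw], then one or more of any character except [e2r] (lazy) (captured as 'key'); then one or more of a word character (captured); then exactly 3 of a digit; then zero or more of a non-digit, then 3 to 5 of the literal 'd' (captured); then one or more of a non-word character.
Because the quantifier is non-greedy, it stops expanding at the earliest point where the rest of the pattern can succeed.
Walking the string: at [0:25] match 'hXnIyywv6s_386ueddd.=-=#&', groups = ('hXnIyywv', '6s_', 'ueddd').
`findall` packs the 3 group values into a tuple for every match.

[('hXnIyywv', '6s_', 'ueddd')]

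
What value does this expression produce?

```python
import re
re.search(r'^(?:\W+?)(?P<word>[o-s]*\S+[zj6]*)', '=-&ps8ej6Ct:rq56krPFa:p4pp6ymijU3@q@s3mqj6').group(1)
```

The match spans [0:42] → '=-&ps8ej6Ct:rq56krPFa:p4pp6ymijU3@q@s3mqj6'.
Captured: group 1 = '-&ps8ej6Ct:rq56krPFa:p4pp6ymijU3@q@s3mqj6'.

'-&ps8ej6Ct:rq56krPFa:p4pp6ymijU3@q@s3mqj6'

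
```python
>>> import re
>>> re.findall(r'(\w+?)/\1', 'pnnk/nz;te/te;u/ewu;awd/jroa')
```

['te']

A backreference is literal: `\1` must see the identical characters the first group matched.
With a single group, `findall` returns only what that group captured — 1 item.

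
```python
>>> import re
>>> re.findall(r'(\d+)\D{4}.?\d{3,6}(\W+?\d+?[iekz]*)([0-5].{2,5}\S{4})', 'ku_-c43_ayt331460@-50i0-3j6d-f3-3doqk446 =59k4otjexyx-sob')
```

[('43', '@-5', '0i0-3j6d-f'), ('3', ' =59k', '4otjexyx-s')]

This matches one or more of a digit (captured); then exactly 4 of a non-digit, then optionally any character, then 3 to 6 of a digit; then one or more of a non-word character (lazy), then one or more of a digit (lazy), then zero or more of one of [iekz] (captured); then a character in [0-5], then 2 to 5 of any character, then exactly 4 of a non-whitespace character (captured).
Scanning left to right: at [5:30] match '43_ayt331460@-50i0-3j6d-f', groups = ('43', '@-5', '0i0-3j6d-f'); at [32:55] match '3doqk446 =59k4otjexyx-s', groups = ('3', ' =59k', '4otjexyx-s').
3 groups means each result is a tuple of 3 captured strings — 2 here.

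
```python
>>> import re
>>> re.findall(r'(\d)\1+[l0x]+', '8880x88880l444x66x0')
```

A backreference is literal: `\1` must see the identical characters the first group matched.
One capturing group, so `findall` returns just the captured substring from each match — 4 in all.

['8', '8', '4', '6']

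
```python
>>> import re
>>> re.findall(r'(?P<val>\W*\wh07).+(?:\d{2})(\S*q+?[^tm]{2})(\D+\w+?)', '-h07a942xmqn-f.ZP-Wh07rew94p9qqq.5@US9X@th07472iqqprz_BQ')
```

Pattern: zero or more of a non-word character, then a word character, then the literal 'h07' (captured as 'val'); then one or more of any character; then exactly 2 of a digit (non-capturing group); then zero or more of a non-whitespace character, then one or more of a literal 'q' (lazy), then exactly 2 of any character except [tm] (captured); then one or more of a non-digit, then one or more of a word character (lazy) (captured).
Scanning left to right: at [17:56] match '-Wh07rew94p9qqq.5@US9X@th07472iqqprz_BQ', groups = ('-Wh07', 'iqqpr', 'z_BQ').
3 groups means the one result is a tuple of 3 captured strings — 1 here.

[('-Wh07', 'iqqpr', 'z_BQ')]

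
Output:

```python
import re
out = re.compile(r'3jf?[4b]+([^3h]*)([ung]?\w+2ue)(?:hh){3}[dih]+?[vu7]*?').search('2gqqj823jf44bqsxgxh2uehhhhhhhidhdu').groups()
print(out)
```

The pattern matches the literal '3j', then optionally a literal 'f'; then one or more of one of [4b]; then zero or more of any character except [3h] (captured); then optionally one of [ung], then one or more of a word character, then the literal '2ue' (captured); then the literal 'hh' repeated 3 times, then one or more of one of [dih] (lazy), then zero or more of one of [vu7] (lazy).
A `+?`/`*?`/`{m,n}?` starts at its minimum and grows only as far as needed for what follows to match.
`re.search` scans for the first position where the pattern succeeds.
The match spans [7:29] → '3jf44bqsxgxh2uehhhhhhh'.
Captured: group 1 = 'qsxgx', group 2 = 'h2ue'.

('qsxgx', 'h2ue')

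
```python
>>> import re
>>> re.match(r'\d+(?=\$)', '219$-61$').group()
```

'219'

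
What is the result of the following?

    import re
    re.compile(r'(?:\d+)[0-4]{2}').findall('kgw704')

['704']

The pattern matches one or more of a digit (non-capturing group); then exactly 2 of a character in [0-4].
Scanning left to right: at [3:6] → '704'.
No capturing groups, so `findall` returns the 1 full match string.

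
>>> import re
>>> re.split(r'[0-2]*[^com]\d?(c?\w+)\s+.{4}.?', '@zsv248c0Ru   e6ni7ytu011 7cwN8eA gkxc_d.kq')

The pattern matches zero or more of a character in [0-2], then any character except [com], then optionally a digit; then optionally the literal 'c', then one or more of a word character (captured); then one or more of whitespace; then exactly 4 of any character, then optionally any character.
`re.split` interleaves the captured-group text with the surrounding fragments.

['', 'zsv248c0Ru', '', 'tu011', '', 'A', 'd.kq']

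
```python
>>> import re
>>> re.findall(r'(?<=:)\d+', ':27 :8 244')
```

['27', '8']

The positive lookaround only admits positions where the adjacent text matches; those characters stay outside the span.
Scanning left to right: at [1:3] → '27'; at [5:6] → '8'.
No capturing groups, so `findall` returns the 2 full match strings.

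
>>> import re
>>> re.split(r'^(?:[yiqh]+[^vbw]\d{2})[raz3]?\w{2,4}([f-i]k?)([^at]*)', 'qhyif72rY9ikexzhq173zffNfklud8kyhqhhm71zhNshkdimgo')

Because the pattern has a capturing group, `split` also inserts each captured text between the pieces.

['', 'ik', 'exzhq173zffNfklud8kyhqhhm71zhNshkdimgo', '']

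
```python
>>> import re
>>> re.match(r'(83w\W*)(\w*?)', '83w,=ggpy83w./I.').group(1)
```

Pattern: the literal '83w', then zero or more of a non-word character (captured); then zero or more of a word character (lazy) (captured).
With `match`, the pattern is implicitly anchored at the beginning.
The match spans [0:5] → '83w,='.
Captured: group 1 = '83w,=', group 2 = ''.

'83w,='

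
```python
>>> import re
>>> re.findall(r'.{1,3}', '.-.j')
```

['.-.', 'j']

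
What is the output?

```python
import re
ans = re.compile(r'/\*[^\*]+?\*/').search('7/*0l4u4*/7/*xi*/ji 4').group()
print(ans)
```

`re.search` scans for the first position where the pattern succeeds.
The match spans [1:10] → '/*0l4u4*/'.

/*0l4u4*/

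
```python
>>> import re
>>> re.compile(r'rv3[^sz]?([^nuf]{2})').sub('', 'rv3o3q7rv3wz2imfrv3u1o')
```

Pattern: the literal 'rv3', then optionally any character except [sz]; then exactly 2 of any character except [nuf] (captured).
Matches: at [0:6] → 'rv3o3q'; at [7:13] → 'rv3wz2'; at [16:22] → 'rv3u1o'.
Every occurrence is swapped for ''.

'7imf'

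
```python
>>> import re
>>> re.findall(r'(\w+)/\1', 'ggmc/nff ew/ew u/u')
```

['ew', 'u']

After group 1 captures some text, `\1` only succeeds where that same text appears again.
Matches: at [9:14] match 'ew/ew', group 1 = 'ew'; at [15:18] match 'u/u', group 1 = 'u'.
With a single group, `findall` returns only what that group captured — 2 items.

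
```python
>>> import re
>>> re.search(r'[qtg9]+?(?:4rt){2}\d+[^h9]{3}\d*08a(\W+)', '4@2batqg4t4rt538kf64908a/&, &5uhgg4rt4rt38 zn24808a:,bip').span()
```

This matches one or more of one of [qtg9] (lazy), then the literal '4rt' repeated 2 times, then one or more of a digit; then exactly 3 of any character except [h9], then zero or more of a digit, then the literal '08a'; then one or more of a non-word character (captured).
The match spans [32:53] → 'gg4rt4rt38 zn24808a:,'.

(32, 53)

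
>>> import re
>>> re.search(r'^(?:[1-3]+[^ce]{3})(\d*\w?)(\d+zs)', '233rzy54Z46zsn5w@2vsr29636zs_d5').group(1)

This matches anchored at the start of the string; then one or more of a character in [1-3], then exactly 3 of any character except [ce] (non-capturing group); then zero or more of a digit, then optionally a word character (captured); then one or more of a digit, then the literal 'zs' (captured).
`re.search` scans for the first position where the pattern succeeds.
The match spans [0:13] → '233rzy54Z46zs'.
Captured: group 1 = '54Z', group 2 = '46zs'.

'54Z'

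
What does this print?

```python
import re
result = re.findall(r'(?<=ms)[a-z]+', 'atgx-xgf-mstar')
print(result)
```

['tar']

Because the assertion is zero-width, the text it checks is not consumed and won't appear in the result.
No capturing groups, so `findall` returns the 1 full match string.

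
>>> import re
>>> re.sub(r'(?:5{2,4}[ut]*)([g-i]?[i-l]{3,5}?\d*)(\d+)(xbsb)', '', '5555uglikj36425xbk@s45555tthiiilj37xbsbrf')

'5555uglikj36425xbk@s4rf'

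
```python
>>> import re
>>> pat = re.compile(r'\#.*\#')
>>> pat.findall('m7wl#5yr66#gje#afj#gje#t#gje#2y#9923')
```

['#5yr66#gje#afj#gje#t#gje#2y#']

With no groups in the pattern, `findall` gives back each whole match — 1 here.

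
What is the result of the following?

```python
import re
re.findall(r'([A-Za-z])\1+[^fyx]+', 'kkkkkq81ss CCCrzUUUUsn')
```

['k']

`\1` has to match the exact text group 1 already captured.
One capturing group, so `findall` returns just the captured substring from the one match — 1 in all.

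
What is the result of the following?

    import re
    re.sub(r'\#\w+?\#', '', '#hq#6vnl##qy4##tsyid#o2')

'6vnl#o2'

Matches: at [0:4] → '#hq#'; at [9:14] → '#qy4#'; at [14:21] → '#tsyid#'.
Each match is replaced by ''.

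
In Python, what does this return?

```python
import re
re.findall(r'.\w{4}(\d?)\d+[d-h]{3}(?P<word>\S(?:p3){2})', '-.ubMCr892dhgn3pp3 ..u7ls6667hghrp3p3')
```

[('6', 'rp3p3')]

Pattern: any character, then exactly 4 of a word character; then optionally a digit (captured); then one or more of a digit; then exactly 3 of a character in [d-h]; then a non-whitespace character, then the literal 'p3' repeated 2 times (captured as 'word').
Multiple groups make `findall` return tuples — one 2-tuple for the one match.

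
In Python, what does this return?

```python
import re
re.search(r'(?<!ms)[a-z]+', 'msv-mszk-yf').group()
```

'msv'

`(?!…)`/`(?<!…)` only lets a position through if the neighbouring text does NOT match; no characters are consumed.
`search` walks the string left to right and returns the first match it finds.
The match spans [0:3] → 'msv'.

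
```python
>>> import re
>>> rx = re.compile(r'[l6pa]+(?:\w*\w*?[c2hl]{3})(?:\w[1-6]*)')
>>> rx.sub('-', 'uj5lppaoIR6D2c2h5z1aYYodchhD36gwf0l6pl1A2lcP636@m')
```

The pattern matches one or more of one of [l6pa]; then zero or more of a word character, then zero or more of a word character (lazy), then exactly 3 of one of [c2hl] (non-capturing group); then a word character, then zero or more of a character in [1-6] (non-capturing group).
Matches: at [3:47] → 'lppaoIR6D2c2h5z1aYYodchhD36gwf0l6pl1A2lcP636'.
`sub` substitutes '-' at each match site.

'uj5-@m'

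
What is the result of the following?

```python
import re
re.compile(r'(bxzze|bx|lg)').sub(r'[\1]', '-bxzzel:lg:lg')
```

'-[bxzze]l:[lg]:[lg]'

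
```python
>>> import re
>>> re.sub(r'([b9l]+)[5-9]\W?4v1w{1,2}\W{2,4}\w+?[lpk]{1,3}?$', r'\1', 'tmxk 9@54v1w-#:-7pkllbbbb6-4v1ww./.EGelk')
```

'tmxk 9@54v1w-#:-7pkllbbbb'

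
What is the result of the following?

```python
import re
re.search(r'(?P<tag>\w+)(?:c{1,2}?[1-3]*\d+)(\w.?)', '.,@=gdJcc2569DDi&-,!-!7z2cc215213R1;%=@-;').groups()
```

('gdJc', 'DD')

This matches one or more of a word character (captured as 'tag'); then 1 to 2 of a literal 'c' (lazy), then zero or more of a character in [1-3], then one or more of a digit (non-capturing group); then a word character, then optionally any character (captured).
Unlike `match`, `search` isn't anchored — it looks for the pattern anywhere in the string.
The match spans [4:15] → 'gdJcc2569DD'.
Captured: group 1 = 'gdJc', group 2 = 'DD'.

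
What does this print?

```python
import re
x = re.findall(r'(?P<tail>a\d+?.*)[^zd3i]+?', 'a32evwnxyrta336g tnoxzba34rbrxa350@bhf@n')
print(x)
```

['a32evwnxyrta336g tnoxzba34rbrxa350@bhf@']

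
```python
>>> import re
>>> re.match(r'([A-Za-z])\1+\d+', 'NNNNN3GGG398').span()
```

(0, 6)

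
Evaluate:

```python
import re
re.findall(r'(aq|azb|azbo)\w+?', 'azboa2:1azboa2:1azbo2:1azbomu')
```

Branches in `(...|...)` are attempted left-to-right; the first branch that allows the whole pattern to succeed is taken.
`findall` collects group 1 from each match (4 total).

['azb', 'azb', 'azb', 'azb']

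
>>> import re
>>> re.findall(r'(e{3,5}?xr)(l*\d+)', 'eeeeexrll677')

This matches 3 to 5 of the literal 'e' (lazy), then the literal 'xr' (captured); then zero or more of a literal 'l', then one or more of a digit (captured).
Walking the string: at [0:12] match 'eeeeexrll677', groups = ('eeeeexr', 'll677').
`findall` packs the 2 group values into a tuple for every match.

[('eeeeexr', 'll677')]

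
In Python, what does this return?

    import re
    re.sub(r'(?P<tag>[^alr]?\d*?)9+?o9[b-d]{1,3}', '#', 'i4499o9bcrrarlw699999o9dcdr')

'#rrarl#r'

This matches optionally any character except [alr], then zero or more of a digit (lazy) (captured as 'tag'); then one or more of the literal '9' (lazy), then the literal 'o9', then 1 to 3 of a character in [b-d].
Each match is replaced by '#'.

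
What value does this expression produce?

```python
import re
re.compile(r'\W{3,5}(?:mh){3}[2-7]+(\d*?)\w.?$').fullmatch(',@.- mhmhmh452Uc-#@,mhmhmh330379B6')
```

None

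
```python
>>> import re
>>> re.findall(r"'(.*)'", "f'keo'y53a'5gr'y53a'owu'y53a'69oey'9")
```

Matches: at [1:35] match "'keo'y53a'5gr'y53a'owu'y53a'69oey'", group 1 = "keo'y53a'5gr'y53a'owu'y53a'69oey".
One capturing group, so `findall` returns just the captured substring from the one match — 1 in all.

["keo'y53a'5gr'y53a'owu'y53a'69oey"]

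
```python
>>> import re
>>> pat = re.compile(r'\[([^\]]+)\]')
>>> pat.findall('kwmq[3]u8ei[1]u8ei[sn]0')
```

['3', '1', 'sn']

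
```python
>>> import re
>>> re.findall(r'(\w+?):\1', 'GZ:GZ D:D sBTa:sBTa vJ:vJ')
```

['GZ', 'D', 'sBTa', 'vJ']

`\1` is not a pattern — it's the concrete string captured by group 1, re-applied verbatim.
Scanning left to right: at [0:5] match 'GZ:GZ', group 1 = 'GZ'; at [6:9] match 'D:D', group 1 = 'D'; at [10:19] match 'sBTa:sBTa', group 1 = 'sBTa'; at [20:25] match 'vJ:vJ', group 1 = 'vJ'.
One capturing group, so `findall` returns just the captured substring from each match — 4 in all.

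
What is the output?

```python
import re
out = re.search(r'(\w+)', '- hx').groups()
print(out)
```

This matches one or more of a word character (captured).
`search` walks the string left to right and returns the first match it finds.
The match spans [2:4] → 'hx'.
Captured: group 1 = 'hx'.

('hx',)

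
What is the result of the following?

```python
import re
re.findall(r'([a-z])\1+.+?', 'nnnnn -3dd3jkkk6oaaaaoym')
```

['n', 'd', 'k', 'a']

`\1` is not a pattern — it's the concrete string captured by group 1, re-applied verbatim.
Because there's exactly one group, `findall` drops the full match and keeps group 1 from each hit.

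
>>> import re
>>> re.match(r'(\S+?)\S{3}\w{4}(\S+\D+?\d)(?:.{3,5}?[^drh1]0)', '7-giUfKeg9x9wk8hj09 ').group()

With `match`, the pattern is implicitly anchored at the beginning.
The match spans [0:18] → '7-giUfKeg9x9wk8hj0'.

'7-giUfKeg9x9wk8hj0'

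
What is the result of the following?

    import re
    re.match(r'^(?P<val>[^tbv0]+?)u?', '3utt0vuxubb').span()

(0, 2)

The pattern matches anchored at the start of the string; then one or more of any character except [tbv0] (lazy) (captured as 'val'); then optionally a literal 'u'.
`re.match` only tries the pattern at the start of the string.
The match spans [0:2] → '3u'.
Captured: group 1 = '3'.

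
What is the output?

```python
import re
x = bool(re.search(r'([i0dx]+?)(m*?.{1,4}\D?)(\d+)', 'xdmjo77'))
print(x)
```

True

The pattern matches one or more of one of [i0dx] (lazy) (captured); then zero or more of a literal 'm' (lazy), then 1 to 4 of any character, then optionally a non-digit (captured); then one or more of a digit (captured).
`search` walks the string left to right and returns the first match it finds.
The match spans [0:7] → 'xdmjo77'.
Captured: group 1 = 'x', group 2 = 'dmjo', group 3 = '77'.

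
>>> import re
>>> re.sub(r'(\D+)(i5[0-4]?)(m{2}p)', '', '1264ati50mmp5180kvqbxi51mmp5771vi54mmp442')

'126451805771442'

This matches one or more of a non-digit (captured); then the literal 'i5', then optionally a character in [0-4] (captured); then exactly 2 of the literal 'm', then the literal 'p' (captured).
Matches: at [4:12] → 'ati50mmp'; at [16:27] → 'kvqbxi51mmp'; at [31:38] → 'vi54mmp'.
Each match is replaced by ''.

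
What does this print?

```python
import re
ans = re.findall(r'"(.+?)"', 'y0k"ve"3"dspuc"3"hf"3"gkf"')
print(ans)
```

['ve', 'dspuc', 'hf', 'gkf']

A non-greedy quantifier consumes as few characters as it can — just enough that the remainder of the pattern still matches from where it stops; whatever follows it matches normally.
Walking the string: at [3:7] match '"ve"', group 1 = 've'; at [8:15] match '"dspuc"', group 1 = 'dspuc'; at [16:20] match '"hf"', group 1 = 'hf'; at [21:26] match '"gkf"', group 1 = 'gkf'.
`findall` collects group 1 from each match (4 total).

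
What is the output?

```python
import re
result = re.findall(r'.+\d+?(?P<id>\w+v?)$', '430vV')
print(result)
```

Pattern: one or more of any character; then one or more of a digit (lazy); then one or more of a word character, then optionally a literal 'v' (captured as 'id'); then anchored at the end.
Because there's exactly one group, `findall` drops the full match and keeps group 1 from the one hit.

['vV']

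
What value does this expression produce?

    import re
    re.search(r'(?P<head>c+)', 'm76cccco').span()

The match spans [3:7] → 'cccc'.

(3, 7)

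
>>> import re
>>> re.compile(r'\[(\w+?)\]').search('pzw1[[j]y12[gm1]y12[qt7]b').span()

(5, 8)

Unlike `match`, `search` isn't anchored — it looks for the pattern anywhere in the string.
The match spans [5:8] → '[j]'.
Captured: group 1 = 'j'.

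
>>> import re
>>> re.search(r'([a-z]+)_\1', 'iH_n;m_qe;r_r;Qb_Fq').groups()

`\1` is not a pattern — it's the concrete string captured by group 1, re-applied verbatim.
Unlike `match`, `search` isn't anchored — it looks for the pattern anywhere in the string.
The match spans [10:13] → 'r_r'.
Captured: group 1 = 'r'.

('r',)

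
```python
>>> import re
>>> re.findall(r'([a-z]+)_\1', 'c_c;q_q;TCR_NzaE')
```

`\1` is not a pattern — it's the concrete string captured by group 1, re-applied verbatim.
`findall` collects group 1 from each match (2 total).

['c', 'q']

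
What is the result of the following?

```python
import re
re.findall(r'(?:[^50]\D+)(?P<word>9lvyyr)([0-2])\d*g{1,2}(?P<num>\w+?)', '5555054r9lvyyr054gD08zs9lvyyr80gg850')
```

The `?` after the quantifier makes it lazy — it takes as little as possible before letting the rest of the pattern try.
Multiple groups make `findall` return tuples — one 3-tuple for the one match.

[('9lvyyr', '0', 'D')]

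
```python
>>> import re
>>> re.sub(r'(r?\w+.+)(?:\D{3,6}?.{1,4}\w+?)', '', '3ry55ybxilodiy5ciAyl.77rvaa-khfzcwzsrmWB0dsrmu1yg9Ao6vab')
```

Pattern: optionally the literal 'r', then one or more of a word character, then one or more of any character (captured); then 3 to 6 of a non-digit (lazy), then 1 to 4 of any character, then one or more of a word character (lazy) (non-capturing group).
Because the quantifier is non-greedy, it stops expanding at the earliest point where the rest of the pattern can succeed.
Matches: at [0:51] → '3ry55ybxilodiy5ciAyl.77rvaa-khfzcwzsrmWB0dsrmu1yg9A'.
`sub` substitutes '' at each match site.

'o6vab'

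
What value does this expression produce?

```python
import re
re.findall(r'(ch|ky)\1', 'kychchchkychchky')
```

After group 1 captures some text, `\1` only succeeds where that same text appears again.
Matches: at [2:6] match 'chch', group 1 = 'ch'; at [10:14] match 'chch', group 1 = 'ch'.
`findall` collects group 1 from each match (2 total).

['ch', 'ch']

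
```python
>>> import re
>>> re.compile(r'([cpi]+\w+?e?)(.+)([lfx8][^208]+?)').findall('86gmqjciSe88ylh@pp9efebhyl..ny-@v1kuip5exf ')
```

[('ciSe', '88ylh@pp9efebhyl..ny-@v1kuip5ex', 'f ')]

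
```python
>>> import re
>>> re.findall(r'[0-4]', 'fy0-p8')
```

['0']

`findall` yields the raw match text (1 of them) because the pattern has no groups.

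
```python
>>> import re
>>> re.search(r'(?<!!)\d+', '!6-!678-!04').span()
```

(5, 7)

A negative assertion filters positions out without eating any characters.
The match spans [5:7] → '78'.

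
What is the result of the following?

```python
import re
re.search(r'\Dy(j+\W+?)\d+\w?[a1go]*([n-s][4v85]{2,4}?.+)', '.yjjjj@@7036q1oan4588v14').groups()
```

('jjjj@@', 'n4588v14')

This matches a non-digit, then the literal 'y'; then one or more of the literal 'j', then one or more of a non-word character (lazy) (captured); then one or more of a digit, then optionally a word character, then zero or more of one of [a1go]; then a character in [n-s], then 2 to 4 of one of [4v85] (lazy), then one or more of any character (captured).
`search` walks the string left to right and returns the first match it finds.
The match spans [0:24] → '.yjjjj@@7036q1oan4588v14'.
Captured: group 1 = 'jjjj@@', group 2 = 'n4588v14'.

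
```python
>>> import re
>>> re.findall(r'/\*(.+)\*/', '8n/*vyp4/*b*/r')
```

With a single group, `findall` returns only what that group captured — 1 item.

['vyp4/*b']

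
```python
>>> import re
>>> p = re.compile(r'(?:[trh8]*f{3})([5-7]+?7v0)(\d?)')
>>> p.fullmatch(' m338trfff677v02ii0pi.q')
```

None

`re.fullmatch` is like wrapping the pattern in `^…$` (in single-line mode).
Here the string isn't matched end-to-end, so the call returns None.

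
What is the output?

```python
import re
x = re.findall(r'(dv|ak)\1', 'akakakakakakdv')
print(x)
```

['ak', 'ak', 'ak']

`\1` has to match the exact text group 1 already captured.
With a single group, `findall` returns only what that group captured — 3 items.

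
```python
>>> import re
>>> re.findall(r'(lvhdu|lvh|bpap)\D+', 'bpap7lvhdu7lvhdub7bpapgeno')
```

`|` is ordered: at each position the engine commits to the first alternative that works.
Scanning left to right: at [5:10] match 'lvhdu', group 1 = 'lvh'; at [11:17] match 'lvhdub', group 1 = 'lvhdu'; at [18:26] match 'bpapgeno', group 1 = 'bpap'.
One capturing group, so `findall` returns just the captured substring from each match — 3 in all.

['lvh', 'lvhdu', 'bpap']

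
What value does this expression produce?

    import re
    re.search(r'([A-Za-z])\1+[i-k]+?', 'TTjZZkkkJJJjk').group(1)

The match spans [0:3] → 'TTj'.
Captured: group 1 = 'T'.

'T'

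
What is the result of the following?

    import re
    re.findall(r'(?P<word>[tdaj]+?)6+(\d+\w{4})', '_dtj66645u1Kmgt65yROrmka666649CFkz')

The pattern matches one or more of one of [tdaj] (lazy) (captured as 'word'); then one or more of a literal '6'; then one or more of a digit, then exactly 4 of a word character (captured).
Scanning left to right: at [1:13] match 'dtj66645u1Km', groups = ('dtj', '45u1Km'); at [14:21] match 't65yROr', groups = ('t', '5yROr'); at [23:34] match 'a666649CFkz', groups = ('a', '49CFkz').
2 groups means each result is a tuple of 2 captured strings — 3 here.

[('dtj', '45u1Km'), ('t', '5yROr'), ('a', '49CFkz')]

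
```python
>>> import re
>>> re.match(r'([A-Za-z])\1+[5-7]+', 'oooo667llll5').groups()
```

('o',)

The match spans [0:7] → 'oooo667'.
Captured: group 1 = 'o'.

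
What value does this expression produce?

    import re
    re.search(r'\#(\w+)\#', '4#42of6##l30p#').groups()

('42of6',)

`search` walks the string left to right and returns the first match it finds.
The match spans [1:8] → '#42of6#'.
Captured: group 1 = '42of6'.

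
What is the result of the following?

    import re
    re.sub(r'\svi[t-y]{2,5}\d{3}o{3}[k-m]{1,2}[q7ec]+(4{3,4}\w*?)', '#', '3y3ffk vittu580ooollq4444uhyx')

The pattern matches whitespace, then the literal 'vi', then 2 to 5 of a character in [t-y]; then exactly 3 of a digit, then exactly 3 of a literal 'o'; then 1 to 2 of a character in [k-m], then one or more of one of [q7ec]; then 3 to 4 of a literal '4', then zero or more of a word character (lazy) (captured).
Matches: at [6:25] → ' vittu580ooollq4444'.
`sub` substitutes '#' at each match site.

'3y3ffk#uhyx'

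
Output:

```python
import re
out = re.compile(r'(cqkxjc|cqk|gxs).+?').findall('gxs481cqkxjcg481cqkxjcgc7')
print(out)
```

['gxs', 'cqkxjc', 'cqkxjc']

Alternation tries branches left to right and keeps the first one that lets the overall match succeed at that position.
Walking the string: at [0:4] match 'gxs4', group 1 = 'gxs'; at [6:13] match 'cqkxjcg', group 1 = 'cqkxjc'; at [16:23] match 'cqkxjcg', group 1 = 'cqkxjc'.
With a single group, `findall` returns only what that group captured — 3 items.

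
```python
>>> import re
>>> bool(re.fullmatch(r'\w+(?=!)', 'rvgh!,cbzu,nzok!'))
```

The lookaround is zero-width — it requires the adjacent text to match without consuming it, so the asserted text isn't part of the match.
For `fullmatch`, every character of the input must be accounted for by the pattern.
Here the pattern can't cover the whole string, so the call returns None, and `bool(None)` is False.

False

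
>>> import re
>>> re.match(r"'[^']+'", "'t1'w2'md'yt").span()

(0, 4)

`re.match` only tries the pattern at the start of the string.
The match spans [0:4] → "'t1'".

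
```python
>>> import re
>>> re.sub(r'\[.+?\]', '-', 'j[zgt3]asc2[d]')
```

The `?` after the quantifier makes it lazy — it takes as little as possible before letting the rest of the pattern try.
Every occurrence is swapped for '-'.

'j-asc2-'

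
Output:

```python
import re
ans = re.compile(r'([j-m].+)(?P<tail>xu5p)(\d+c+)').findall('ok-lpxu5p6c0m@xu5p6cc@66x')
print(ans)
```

Pattern: a character in [j-m], then one or more of any character (captured); then the literal 'xu', then the literal '5p' (captured as 'tail'); then one or more of a digit, then one or more of a literal 'c' (captured).
Scanning left to right: at [1:21] match 'k-lpxu5p6c0m@xu5p6cc', groups = ('k-lpxu5p6c0m@', 'xu5p', '6cc').
3 groups means the one result is a tuple of 3 captured strings — 1 here.

[('k-lpxu5p6c0m@', 'xu5p', '6cc')]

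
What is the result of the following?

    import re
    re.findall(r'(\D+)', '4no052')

['no']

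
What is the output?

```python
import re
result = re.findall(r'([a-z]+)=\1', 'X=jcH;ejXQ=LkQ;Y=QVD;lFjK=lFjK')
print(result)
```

[]

A backreference is literal: `\1` must see the identical characters the first group matched.
`findall` collects group 1 from each match (0 total).
Nothing in the string satisfies the pattern, so the list is empty.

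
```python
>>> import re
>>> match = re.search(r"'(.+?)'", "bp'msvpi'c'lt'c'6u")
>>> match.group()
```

Lazy quantifiers expand one character at a time until the remainder of the pattern can match.
`re.search` tries every starting position until one works.
The match spans [2:9] → "'msvpi'".
Captured: group 1 = 'msvpi'.

"'msvpi'"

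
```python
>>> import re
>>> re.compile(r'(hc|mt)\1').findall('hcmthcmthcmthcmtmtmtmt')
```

['mt', 'mt']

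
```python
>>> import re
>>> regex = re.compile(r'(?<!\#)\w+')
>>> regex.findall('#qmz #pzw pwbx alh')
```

The negative lookaround is zero-width — it rules out positions where the adjacent text would match, without consuming anything.
Scanning left to right: at [2:4] → 'mz'; at [7:9] → 'zw'; at [10:14] → 'pwbx'; at [15:18] → 'alh'.
With no groups in the pattern, `findall` gives back each whole match — 4 here.

['mz', 'zw', 'pwbx', 'alh']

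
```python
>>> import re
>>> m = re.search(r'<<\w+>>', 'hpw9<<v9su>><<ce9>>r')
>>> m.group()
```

'<<v9su>>'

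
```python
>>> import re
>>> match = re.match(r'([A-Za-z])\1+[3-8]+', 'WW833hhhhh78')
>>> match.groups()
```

('W',)

After group 1 captures some text, `\1` only succeeds where that same text appears again.
With `match`, the pattern is implicitly anchored at the beginning.
The match spans [0:5] → 'WW833'.
Captured: group 1 = 'W'.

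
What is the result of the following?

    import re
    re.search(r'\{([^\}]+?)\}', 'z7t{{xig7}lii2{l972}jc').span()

(3, 10)

Unlike `match`, `search` isn't anchored — it looks for the pattern anywhere in the string.
The match spans [3:10] → '{{xig7}'.
Captured: group 1 = '{xig7'.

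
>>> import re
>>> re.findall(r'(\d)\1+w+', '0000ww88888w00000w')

['0', '8', '0']

A backreference is literal: `\1` must see the identical characters the first group matched.
Walking the string: at [0:6] match '0000ww', group 1 = '0'; at [6:12] match '88888w', group 1 = '8'; at [12:18] match '00000w', group 1 = '0'.
With a single group, `findall` returns only what that group captured — 3 items.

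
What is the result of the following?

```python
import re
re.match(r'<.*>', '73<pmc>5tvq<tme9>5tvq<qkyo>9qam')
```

None

`match` is anchored at position 0; if the pattern doesn't fit there, it returns None.
Here position 0 doesn't satisfy it, so the call returns None.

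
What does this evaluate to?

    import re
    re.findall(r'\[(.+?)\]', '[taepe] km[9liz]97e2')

['taepe', '9liz']

Because there's exactly one group, `findall` drops the full match and keeps group 1 from each hit.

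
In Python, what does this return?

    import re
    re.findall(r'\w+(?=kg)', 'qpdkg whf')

['qpd']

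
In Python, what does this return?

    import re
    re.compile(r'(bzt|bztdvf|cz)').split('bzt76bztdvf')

Alternation isn't longest-match — the leftmost alternative that fits at this position is chosen.
Because the pattern has a capturing group, `split` also inserts each captured text between the pieces.

['', 'bzt', '76', 'bzt', 'dvf']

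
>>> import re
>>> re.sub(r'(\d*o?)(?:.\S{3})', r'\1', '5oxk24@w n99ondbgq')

'5o@woq'

This matches zero or more of a digit, then optionally a literal 'o' (captured); then any character, then exactly 3 of a non-whitespace character (non-capturing group).
Each match is replaced using the text its own group 1 captured.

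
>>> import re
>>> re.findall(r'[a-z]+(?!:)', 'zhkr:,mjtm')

['zhk', 'mjtm']

`(?!…)`/`(?<!…)` only lets a position through if the neighbouring text does NOT match; no characters are consumed.
`findall` yields the raw match text (2 of them) because the pattern has no groups.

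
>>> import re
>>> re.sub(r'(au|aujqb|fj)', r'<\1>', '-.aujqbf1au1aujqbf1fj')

Alternation isn't longest-match — the leftmost alternative that fits at this position is chosen.
`\1` in the replacement pulls in group 1's text for each match.

'-.<au>jqbf1<au>1<au>jqbf1<fj>'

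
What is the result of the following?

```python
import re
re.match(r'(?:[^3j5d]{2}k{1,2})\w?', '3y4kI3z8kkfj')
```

None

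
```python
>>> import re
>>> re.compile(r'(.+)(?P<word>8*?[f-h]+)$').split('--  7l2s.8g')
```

The pattern matches one or more of any character (captured); then zero or more of the literal '8' (lazy), then one or more of a character in [f-h] (captured as 'word'); then anchored at the end.
Matches to split on: at [0:11] → '--  7l2s.8g'.
`re.split` interleaves the captured-group text with the surrounding fragments.

['', '--  7l2s.8', 'g', '']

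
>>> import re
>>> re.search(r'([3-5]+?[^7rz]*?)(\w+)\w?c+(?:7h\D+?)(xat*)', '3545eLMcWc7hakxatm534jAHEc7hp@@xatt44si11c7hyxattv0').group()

'3545eLMcWc7hakxatm534jAHEc7hp@@xatt'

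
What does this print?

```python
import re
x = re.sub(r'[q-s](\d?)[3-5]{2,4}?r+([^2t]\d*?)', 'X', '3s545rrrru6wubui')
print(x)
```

Because the quantifier is non-greedy, it stops expanding at the earliest point where the rest of the pattern can succeed.
`sub` substitutes 'X' at each match site.

3X6wubui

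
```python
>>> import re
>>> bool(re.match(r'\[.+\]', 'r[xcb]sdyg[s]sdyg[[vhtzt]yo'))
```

False

`re.match` only tries the pattern at the start of the string.
Here position 0 doesn't satisfy it, so the call returns None, and `bool(None)` is False.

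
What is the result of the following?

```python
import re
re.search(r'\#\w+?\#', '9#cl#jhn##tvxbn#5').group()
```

'#cl#'

`re.search` tries every starting position until one works.
The match spans [1:5] → '#cl#'.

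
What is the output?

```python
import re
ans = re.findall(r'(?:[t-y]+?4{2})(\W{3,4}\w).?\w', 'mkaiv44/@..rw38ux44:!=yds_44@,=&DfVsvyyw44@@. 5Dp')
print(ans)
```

The pattern matches one or more of a character in [t-y] (lazy), then exactly 2 of the literal '4' (non-capturing group); then 3 to 4 of a non-word character, then a word character (captured); then optionally any character, then a word character.
Matches: at [4:14] match 'v44/@..rw3', group 1 = '/@..r'; at [15:25] match 'ux44:!=yds', group 1 = ':!=y'; at [36:49] match 'vyyw44@@. 5Dp', group 1 = '@@. 5'.
`findall` collects group 1 from each match (3 total).

['/@..r', ':!=y', '@@. 5']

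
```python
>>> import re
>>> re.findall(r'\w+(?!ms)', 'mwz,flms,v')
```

['mwz', 'flms', 'v']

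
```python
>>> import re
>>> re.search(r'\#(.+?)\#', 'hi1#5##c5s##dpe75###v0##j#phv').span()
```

(3, 6)

The match spans [3:6] → '#5#'.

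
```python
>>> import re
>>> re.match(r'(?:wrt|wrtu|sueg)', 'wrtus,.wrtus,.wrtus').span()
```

The regex engine tests alternatives in the order written; an earlier branch that matches wins even if a later one would match more.
`re.match` only tries the pattern at the start of the string.
The match spans [0:3] → 'wrt'.

(0, 3)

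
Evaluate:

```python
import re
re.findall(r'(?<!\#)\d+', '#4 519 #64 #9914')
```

Because the assertion is negative and zero-width, positions next to the forbidden text are skipped.
`findall` yields the raw match text (3 of them) because the pattern has no groups.

['519', '4', '914']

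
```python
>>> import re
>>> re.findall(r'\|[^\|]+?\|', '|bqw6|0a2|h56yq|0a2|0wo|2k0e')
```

['|bqw6|', '|h56yq|', '|0wo|']

Matches: at [0:6] → '|bqw6|'; at [9:16] → '|h56yq|'; at [19:24] → '|0wo|'.
Since nothing is captured, `findall` lists the 3 matched substrings directly.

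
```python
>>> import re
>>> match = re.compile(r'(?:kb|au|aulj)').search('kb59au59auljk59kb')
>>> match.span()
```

`re.search` tries every starting position until one works.
The match spans [0:2] → 'kb'.

(0, 2)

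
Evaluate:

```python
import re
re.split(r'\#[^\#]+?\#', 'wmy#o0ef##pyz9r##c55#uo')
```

['wmy', '', '', 'uo']

Splitting on the pattern gives 4 pieces.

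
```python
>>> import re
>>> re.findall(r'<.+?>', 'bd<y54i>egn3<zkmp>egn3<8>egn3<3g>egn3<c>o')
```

['<y54i>', '<zkmp>', '<8>', '<3g>', '<c>']

With no groups in the pattern, `findall` gives back each whole match — 5 here.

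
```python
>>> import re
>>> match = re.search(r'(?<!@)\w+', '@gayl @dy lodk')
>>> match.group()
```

'ayl'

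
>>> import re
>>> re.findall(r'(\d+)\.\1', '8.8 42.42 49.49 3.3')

['8', '42', '49', '3']

A backreference is literal: `\1` must see the identical characters the first group matched.
Matches: at [0:3] match '8.8', group 1 = '8'; at [4:9] match '42.42', group 1 = '42'; at [10:15] match '49.49', group 1 = '49'; at [16:19] match '3.3', group 1 = '3'.
One capturing group, so `findall` returns just the captured substring from each match — 4 in all.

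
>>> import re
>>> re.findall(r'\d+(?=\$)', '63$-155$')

['63', '155']

The lookaround is zero-width — it requires the adjacent text to match without consuming it, so the asserted text isn't part of the match.
Walking the string: at [0:2] → '63'; at [4:7] → '155'.
No capturing groups, so `findall` returns the 2 full match strings.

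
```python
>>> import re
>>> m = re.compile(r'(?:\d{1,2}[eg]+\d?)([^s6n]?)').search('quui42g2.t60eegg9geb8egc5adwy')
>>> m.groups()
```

This matches 1 to 2 of a digit, then one or more of one of [eg], then optionally a digit (non-capturing group); then optionally any character except [s6n] (captured).
Unlike `match`, `search` isn't anchored — it looks for the pattern anywhere in the string.
The match spans [4:9] → '42g2.'.
Captured: group 1 = '.'.

('.',)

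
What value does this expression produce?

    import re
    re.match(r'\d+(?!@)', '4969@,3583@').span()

(0, 3)

`match` is anchored at position 0; if the pattern doesn't fit there, it returns None.
The match spans [0:3] → '496'.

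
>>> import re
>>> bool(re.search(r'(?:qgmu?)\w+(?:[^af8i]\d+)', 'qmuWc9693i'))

Here no position works, so the call returns None, and `bool(None)` is False.

False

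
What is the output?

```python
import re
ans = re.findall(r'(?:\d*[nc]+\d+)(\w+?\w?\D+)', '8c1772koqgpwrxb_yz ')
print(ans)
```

Because there's exactly one group, `findall` drops the full match and keeps group 1 from the one hit.

['koqgpwrxb_yz ']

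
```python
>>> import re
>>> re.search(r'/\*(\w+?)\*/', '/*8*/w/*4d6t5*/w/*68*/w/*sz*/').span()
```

(0, 5)

`re.search` tries every starting position until one works.
The match spans [0:5] → '/*8*/'.
Captured: group 1 = '8'.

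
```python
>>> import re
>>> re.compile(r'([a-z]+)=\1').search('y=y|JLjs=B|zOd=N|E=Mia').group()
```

After group 1 captures some text, `\1` only succeeds where that same text appears again.
`re.search` scans for the first position where the pattern succeeds.
The match spans [0:3] → 'y=y'.
Captured: group 1 = 'y'.

'y=y'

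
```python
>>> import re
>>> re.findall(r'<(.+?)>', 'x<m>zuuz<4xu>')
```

Because there's exactly one group, `findall` drops the full match and keeps group 1 from each hit.

['m', '4xu']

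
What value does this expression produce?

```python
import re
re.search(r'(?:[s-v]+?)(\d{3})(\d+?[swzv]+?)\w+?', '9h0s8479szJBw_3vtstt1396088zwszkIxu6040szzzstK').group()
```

The `?` after the quantifier makes it lazy — it takes as little as possible before letting the rest of the pattern try.
The match spans [3:10] → 's8479sz'.

's8479sz'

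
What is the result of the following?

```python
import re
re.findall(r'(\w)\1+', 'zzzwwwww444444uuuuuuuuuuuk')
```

`\1` has to match the exact text group 1 already captured.
Because there's exactly one group, `findall` drops the full match and keeps group 1 from each hit.

['z', 'w', '4', 'u']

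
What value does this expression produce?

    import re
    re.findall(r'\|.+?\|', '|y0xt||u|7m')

Scanning left to right: at [0:6] → '|y0xt|'; at [6:9] → '|u|'.
No capturing groups, so `findall` returns the 2 full match strings.

['|y0xt|', '|u|']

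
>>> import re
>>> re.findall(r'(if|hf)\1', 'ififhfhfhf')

A backreference is literal: `\1` must see the identical characters the first group matched.
Matches: at [0:4] match 'ifif', group 1 = 'if'; at [4:8] match 'hfhf', group 1 = 'hf'.
One capturing group, so `findall` returns just the captured substring from each match — 2 in all.

['if', 'hf']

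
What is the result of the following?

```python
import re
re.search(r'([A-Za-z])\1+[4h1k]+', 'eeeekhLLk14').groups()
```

('e',)

The backreference `\1` re-matches whatever the first group consumed, character for character.
Unlike `match`, `search` isn't anchored — it looks for the pattern anywhere in the string.
The match spans [0:6] → 'eeeekh'.
Captured: group 1 = 'e'.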